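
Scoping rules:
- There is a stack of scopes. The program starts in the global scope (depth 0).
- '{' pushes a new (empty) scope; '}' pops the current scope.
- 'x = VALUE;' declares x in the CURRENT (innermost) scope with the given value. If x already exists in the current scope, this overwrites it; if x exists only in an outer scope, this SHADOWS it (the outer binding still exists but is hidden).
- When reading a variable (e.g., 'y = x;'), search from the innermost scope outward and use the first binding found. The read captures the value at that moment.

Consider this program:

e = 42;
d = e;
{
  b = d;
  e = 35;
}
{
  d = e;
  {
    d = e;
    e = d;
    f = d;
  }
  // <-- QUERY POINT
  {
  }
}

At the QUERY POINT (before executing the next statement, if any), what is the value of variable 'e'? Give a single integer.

Answer: 42

Derivation:
Step 1: declare e=42 at depth 0
Step 2: declare d=(read e)=42 at depth 0
Step 3: enter scope (depth=1)
Step 4: declare b=(read d)=42 at depth 1
Step 5: declare e=35 at depth 1
Step 6: exit scope (depth=0)
Step 7: enter scope (depth=1)
Step 8: declare d=(read e)=42 at depth 1
Step 9: enter scope (depth=2)
Step 10: declare d=(read e)=42 at depth 2
Step 11: declare e=(read d)=42 at depth 2
Step 12: declare f=(read d)=42 at depth 2
Step 13: exit scope (depth=1)
Visible at query point: d=42 e=42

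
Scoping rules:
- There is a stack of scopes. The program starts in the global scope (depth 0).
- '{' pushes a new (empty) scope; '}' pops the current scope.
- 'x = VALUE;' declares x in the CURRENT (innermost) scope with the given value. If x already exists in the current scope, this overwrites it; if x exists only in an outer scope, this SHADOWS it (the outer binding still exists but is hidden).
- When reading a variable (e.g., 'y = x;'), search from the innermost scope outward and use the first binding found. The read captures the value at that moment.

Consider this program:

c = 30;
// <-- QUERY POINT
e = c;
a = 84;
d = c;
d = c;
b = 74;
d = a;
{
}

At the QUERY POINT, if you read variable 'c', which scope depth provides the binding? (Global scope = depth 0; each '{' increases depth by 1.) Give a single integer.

Step 1: declare c=30 at depth 0
Visible at query point: c=30

Answer: 0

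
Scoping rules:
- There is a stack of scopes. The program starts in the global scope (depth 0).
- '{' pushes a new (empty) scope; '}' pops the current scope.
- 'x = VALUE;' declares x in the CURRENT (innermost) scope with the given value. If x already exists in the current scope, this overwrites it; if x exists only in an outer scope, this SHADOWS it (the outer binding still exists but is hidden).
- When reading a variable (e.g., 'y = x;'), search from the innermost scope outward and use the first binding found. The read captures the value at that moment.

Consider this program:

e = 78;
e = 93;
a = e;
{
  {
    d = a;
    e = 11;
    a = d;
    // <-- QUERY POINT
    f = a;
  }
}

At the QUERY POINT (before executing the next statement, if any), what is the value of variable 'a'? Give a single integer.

Answer: 93

Derivation:
Step 1: declare e=78 at depth 0
Step 2: declare e=93 at depth 0
Step 3: declare a=(read e)=93 at depth 0
Step 4: enter scope (depth=1)
Step 5: enter scope (depth=2)
Step 6: declare d=(read a)=93 at depth 2
Step 7: declare e=11 at depth 2
Step 8: declare a=(read d)=93 at depth 2
Visible at query point: a=93 d=93 e=11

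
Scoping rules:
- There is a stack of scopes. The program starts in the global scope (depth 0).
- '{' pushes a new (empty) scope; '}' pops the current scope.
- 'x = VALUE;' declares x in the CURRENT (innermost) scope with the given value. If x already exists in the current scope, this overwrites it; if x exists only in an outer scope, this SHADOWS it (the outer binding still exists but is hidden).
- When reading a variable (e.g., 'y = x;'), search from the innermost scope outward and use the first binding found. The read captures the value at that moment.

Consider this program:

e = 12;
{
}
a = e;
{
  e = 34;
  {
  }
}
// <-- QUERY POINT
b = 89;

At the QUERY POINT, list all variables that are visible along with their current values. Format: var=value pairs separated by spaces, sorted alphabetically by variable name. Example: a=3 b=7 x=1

Step 1: declare e=12 at depth 0
Step 2: enter scope (depth=1)
Step 3: exit scope (depth=0)
Step 4: declare a=(read e)=12 at depth 0
Step 5: enter scope (depth=1)
Step 6: declare e=34 at depth 1
Step 7: enter scope (depth=2)
Step 8: exit scope (depth=1)
Step 9: exit scope (depth=0)
Visible at query point: a=12 e=12

Answer: a=12 e=12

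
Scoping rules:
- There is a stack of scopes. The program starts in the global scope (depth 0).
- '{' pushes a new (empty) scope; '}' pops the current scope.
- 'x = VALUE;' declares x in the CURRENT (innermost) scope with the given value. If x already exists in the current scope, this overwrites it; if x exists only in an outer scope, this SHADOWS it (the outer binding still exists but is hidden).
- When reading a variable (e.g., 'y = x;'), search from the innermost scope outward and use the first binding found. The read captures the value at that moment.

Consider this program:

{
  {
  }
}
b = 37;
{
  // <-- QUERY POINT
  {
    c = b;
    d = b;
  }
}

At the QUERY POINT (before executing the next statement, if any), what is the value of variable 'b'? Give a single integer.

Answer: 37

Derivation:
Step 1: enter scope (depth=1)
Step 2: enter scope (depth=2)
Step 3: exit scope (depth=1)
Step 4: exit scope (depth=0)
Step 5: declare b=37 at depth 0
Step 6: enter scope (depth=1)
Visible at query point: b=37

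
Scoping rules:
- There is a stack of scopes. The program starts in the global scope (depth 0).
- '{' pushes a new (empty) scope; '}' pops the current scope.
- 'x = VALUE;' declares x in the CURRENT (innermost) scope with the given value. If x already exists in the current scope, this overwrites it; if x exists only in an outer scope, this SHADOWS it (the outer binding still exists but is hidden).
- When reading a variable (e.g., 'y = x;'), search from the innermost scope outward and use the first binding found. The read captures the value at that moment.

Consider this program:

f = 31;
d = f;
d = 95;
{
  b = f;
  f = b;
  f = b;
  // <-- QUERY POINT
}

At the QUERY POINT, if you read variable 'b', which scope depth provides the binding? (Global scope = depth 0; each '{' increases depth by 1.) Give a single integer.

Answer: 1

Derivation:
Step 1: declare f=31 at depth 0
Step 2: declare d=(read f)=31 at depth 0
Step 3: declare d=95 at depth 0
Step 4: enter scope (depth=1)
Step 5: declare b=(read f)=31 at depth 1
Step 6: declare f=(read b)=31 at depth 1
Step 7: declare f=(read b)=31 at depth 1
Visible at query point: b=31 d=95 f=31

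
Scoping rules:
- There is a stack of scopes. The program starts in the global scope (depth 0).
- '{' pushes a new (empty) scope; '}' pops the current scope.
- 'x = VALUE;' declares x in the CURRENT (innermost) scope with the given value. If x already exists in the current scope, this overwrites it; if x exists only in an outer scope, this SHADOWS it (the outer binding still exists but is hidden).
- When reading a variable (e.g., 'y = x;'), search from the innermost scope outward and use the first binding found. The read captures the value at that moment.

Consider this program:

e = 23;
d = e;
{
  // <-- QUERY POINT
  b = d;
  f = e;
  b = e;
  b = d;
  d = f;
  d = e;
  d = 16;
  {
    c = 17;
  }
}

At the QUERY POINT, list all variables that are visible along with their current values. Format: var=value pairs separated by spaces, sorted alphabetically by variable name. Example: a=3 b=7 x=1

Answer: d=23 e=23

Derivation:
Step 1: declare e=23 at depth 0
Step 2: declare d=(read e)=23 at depth 0
Step 3: enter scope (depth=1)
Visible at query point: d=23 e=23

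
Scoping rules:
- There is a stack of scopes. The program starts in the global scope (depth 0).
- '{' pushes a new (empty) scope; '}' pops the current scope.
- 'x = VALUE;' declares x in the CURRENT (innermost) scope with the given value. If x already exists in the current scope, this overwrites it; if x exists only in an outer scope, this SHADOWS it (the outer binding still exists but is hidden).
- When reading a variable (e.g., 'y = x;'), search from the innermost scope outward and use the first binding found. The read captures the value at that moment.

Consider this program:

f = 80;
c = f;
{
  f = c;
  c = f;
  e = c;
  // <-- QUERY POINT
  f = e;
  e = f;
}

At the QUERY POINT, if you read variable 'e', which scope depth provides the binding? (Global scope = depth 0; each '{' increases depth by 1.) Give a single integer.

Answer: 1

Derivation:
Step 1: declare f=80 at depth 0
Step 2: declare c=(read f)=80 at depth 0
Step 3: enter scope (depth=1)
Step 4: declare f=(read c)=80 at depth 1
Step 5: declare c=(read f)=80 at depth 1
Step 6: declare e=(read c)=80 at depth 1
Visible at query point: c=80 e=80 f=80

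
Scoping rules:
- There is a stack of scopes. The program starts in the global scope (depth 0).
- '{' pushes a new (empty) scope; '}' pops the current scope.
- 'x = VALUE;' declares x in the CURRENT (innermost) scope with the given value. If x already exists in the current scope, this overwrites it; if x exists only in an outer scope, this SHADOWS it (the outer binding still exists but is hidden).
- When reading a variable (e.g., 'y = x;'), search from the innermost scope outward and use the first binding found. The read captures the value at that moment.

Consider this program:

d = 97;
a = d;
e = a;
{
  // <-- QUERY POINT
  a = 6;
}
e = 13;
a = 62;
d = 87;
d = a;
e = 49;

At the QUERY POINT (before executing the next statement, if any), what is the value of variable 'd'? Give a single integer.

Answer: 97

Derivation:
Step 1: declare d=97 at depth 0
Step 2: declare a=(read d)=97 at depth 0
Step 3: declare e=(read a)=97 at depth 0
Step 4: enter scope (depth=1)
Visible at query point: a=97 d=97 e=97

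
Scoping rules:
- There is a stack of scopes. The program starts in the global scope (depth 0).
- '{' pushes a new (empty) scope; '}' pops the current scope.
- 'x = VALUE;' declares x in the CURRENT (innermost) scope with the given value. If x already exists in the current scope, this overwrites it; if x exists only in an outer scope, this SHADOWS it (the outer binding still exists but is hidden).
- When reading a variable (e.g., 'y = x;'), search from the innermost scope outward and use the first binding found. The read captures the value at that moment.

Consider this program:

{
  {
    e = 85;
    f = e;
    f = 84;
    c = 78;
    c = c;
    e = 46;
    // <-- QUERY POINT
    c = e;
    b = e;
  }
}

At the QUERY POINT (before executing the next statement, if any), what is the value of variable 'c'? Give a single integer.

Step 1: enter scope (depth=1)
Step 2: enter scope (depth=2)
Step 3: declare e=85 at depth 2
Step 4: declare f=(read e)=85 at depth 2
Step 5: declare f=84 at depth 2
Step 6: declare c=78 at depth 2
Step 7: declare c=(read c)=78 at depth 2
Step 8: declare e=46 at depth 2
Visible at query point: c=78 e=46 f=84

Answer: 78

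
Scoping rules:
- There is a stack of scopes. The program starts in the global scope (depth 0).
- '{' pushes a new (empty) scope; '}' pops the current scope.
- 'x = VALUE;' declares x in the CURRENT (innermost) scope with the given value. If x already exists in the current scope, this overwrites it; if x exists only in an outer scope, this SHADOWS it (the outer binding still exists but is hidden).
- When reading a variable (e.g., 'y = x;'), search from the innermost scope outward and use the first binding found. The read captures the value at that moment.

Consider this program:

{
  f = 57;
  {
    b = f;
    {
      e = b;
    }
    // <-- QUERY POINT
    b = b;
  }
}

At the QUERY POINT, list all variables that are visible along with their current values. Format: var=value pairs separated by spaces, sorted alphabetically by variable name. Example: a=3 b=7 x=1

Step 1: enter scope (depth=1)
Step 2: declare f=57 at depth 1
Step 3: enter scope (depth=2)
Step 4: declare b=(read f)=57 at depth 2
Step 5: enter scope (depth=3)
Step 6: declare e=(read b)=57 at depth 3
Step 7: exit scope (depth=2)
Visible at query point: b=57 f=57

Answer: b=57 f=57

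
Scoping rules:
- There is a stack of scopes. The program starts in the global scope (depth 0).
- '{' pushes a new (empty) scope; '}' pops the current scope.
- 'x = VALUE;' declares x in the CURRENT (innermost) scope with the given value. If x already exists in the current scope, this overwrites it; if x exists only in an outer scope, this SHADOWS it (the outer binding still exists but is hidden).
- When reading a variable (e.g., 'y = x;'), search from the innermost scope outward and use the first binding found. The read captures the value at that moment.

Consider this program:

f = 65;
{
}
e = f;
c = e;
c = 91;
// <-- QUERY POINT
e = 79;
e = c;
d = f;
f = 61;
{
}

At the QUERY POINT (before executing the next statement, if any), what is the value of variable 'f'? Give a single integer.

Answer: 65

Derivation:
Step 1: declare f=65 at depth 0
Step 2: enter scope (depth=1)
Step 3: exit scope (depth=0)
Step 4: declare e=(read f)=65 at depth 0
Step 5: declare c=(read e)=65 at depth 0
Step 6: declare c=91 at depth 0
Visible at query point: c=91 e=65 f=65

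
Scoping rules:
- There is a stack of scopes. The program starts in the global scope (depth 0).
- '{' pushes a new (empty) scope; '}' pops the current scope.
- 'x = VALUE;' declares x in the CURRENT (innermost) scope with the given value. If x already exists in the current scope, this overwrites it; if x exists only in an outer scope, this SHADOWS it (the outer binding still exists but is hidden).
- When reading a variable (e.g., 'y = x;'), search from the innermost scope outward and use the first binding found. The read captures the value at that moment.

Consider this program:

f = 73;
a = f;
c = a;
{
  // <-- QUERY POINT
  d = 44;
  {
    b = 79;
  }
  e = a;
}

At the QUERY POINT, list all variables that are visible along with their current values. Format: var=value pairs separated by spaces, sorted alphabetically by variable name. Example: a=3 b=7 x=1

Answer: a=73 c=73 f=73

Derivation:
Step 1: declare f=73 at depth 0
Step 2: declare a=(read f)=73 at depth 0
Step 3: declare c=(read a)=73 at depth 0
Step 4: enter scope (depth=1)
Visible at query point: a=73 c=73 f=73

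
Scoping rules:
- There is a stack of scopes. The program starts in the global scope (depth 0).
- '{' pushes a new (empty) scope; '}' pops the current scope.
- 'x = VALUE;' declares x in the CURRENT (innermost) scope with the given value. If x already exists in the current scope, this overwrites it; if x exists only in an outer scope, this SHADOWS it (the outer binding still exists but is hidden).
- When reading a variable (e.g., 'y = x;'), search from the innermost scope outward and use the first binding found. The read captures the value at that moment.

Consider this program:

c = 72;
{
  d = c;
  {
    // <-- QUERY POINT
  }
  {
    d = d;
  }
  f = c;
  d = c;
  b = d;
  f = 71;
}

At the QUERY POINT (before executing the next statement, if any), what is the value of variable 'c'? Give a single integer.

Answer: 72

Derivation:
Step 1: declare c=72 at depth 0
Step 2: enter scope (depth=1)
Step 3: declare d=(read c)=72 at depth 1
Step 4: enter scope (depth=2)
Visible at query point: c=72 d=72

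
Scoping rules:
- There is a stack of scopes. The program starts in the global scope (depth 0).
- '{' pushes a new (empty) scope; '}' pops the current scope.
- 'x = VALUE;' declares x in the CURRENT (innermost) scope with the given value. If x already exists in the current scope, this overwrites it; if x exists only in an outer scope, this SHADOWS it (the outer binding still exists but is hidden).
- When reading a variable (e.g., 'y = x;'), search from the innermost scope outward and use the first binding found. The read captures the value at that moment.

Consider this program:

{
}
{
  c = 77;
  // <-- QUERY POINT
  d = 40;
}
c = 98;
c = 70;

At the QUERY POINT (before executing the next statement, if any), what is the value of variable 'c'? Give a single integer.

Step 1: enter scope (depth=1)
Step 2: exit scope (depth=0)
Step 3: enter scope (depth=1)
Step 4: declare c=77 at depth 1
Visible at query point: c=77

Answer: 77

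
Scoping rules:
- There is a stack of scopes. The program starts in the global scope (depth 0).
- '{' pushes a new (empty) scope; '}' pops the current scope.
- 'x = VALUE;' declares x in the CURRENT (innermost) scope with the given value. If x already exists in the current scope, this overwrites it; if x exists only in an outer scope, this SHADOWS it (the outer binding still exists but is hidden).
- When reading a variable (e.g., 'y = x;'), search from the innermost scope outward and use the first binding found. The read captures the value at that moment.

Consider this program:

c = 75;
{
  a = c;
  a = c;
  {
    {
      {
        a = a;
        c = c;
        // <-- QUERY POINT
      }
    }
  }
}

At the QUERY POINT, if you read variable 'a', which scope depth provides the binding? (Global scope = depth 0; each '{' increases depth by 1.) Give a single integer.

Step 1: declare c=75 at depth 0
Step 2: enter scope (depth=1)
Step 3: declare a=(read c)=75 at depth 1
Step 4: declare a=(read c)=75 at depth 1
Step 5: enter scope (depth=2)
Step 6: enter scope (depth=3)
Step 7: enter scope (depth=4)
Step 8: declare a=(read a)=75 at depth 4
Step 9: declare c=(read c)=75 at depth 4
Visible at query point: a=75 c=75

Answer: 4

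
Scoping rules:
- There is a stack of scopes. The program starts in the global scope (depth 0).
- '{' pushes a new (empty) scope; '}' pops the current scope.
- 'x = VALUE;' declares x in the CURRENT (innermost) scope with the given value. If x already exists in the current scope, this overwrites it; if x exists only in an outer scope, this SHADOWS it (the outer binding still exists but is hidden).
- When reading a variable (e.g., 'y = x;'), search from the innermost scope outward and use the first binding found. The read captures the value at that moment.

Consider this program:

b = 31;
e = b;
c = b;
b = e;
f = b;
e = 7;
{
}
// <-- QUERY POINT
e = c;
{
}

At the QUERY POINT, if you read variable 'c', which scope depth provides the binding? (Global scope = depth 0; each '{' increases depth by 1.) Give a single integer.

Answer: 0

Derivation:
Step 1: declare b=31 at depth 0
Step 2: declare e=(read b)=31 at depth 0
Step 3: declare c=(read b)=31 at depth 0
Step 4: declare b=(read e)=31 at depth 0
Step 5: declare f=(read b)=31 at depth 0
Step 6: declare e=7 at depth 0
Step 7: enter scope (depth=1)
Step 8: exit scope (depth=0)
Visible at query point: b=31 c=31 e=7 f=31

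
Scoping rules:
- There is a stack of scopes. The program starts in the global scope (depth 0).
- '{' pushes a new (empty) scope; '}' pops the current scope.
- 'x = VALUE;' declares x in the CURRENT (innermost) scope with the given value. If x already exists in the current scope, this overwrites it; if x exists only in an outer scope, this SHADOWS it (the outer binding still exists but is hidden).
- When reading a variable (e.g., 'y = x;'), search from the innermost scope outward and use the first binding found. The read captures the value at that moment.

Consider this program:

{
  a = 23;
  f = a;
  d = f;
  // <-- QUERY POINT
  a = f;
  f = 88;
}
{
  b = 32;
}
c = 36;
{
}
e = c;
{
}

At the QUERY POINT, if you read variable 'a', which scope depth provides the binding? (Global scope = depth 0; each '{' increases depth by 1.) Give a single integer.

Step 1: enter scope (depth=1)
Step 2: declare a=23 at depth 1
Step 3: declare f=(read a)=23 at depth 1
Step 4: declare d=(read f)=23 at depth 1
Visible at query point: a=23 d=23 f=23

Answer: 1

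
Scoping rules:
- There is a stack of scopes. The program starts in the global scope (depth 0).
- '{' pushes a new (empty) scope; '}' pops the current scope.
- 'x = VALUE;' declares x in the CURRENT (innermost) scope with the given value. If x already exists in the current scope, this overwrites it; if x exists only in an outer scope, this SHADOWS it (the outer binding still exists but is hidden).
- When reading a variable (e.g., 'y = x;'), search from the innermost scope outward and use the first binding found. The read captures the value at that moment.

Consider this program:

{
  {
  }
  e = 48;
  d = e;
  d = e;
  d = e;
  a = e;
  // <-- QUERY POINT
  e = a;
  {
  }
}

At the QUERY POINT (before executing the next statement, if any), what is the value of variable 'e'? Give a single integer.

Answer: 48

Derivation:
Step 1: enter scope (depth=1)
Step 2: enter scope (depth=2)
Step 3: exit scope (depth=1)
Step 4: declare e=48 at depth 1
Step 5: declare d=(read e)=48 at depth 1
Step 6: declare d=(read e)=48 at depth 1
Step 7: declare d=(read e)=48 at depth 1
Step 8: declare a=(read e)=48 at depth 1
Visible at query point: a=48 d=48 e=48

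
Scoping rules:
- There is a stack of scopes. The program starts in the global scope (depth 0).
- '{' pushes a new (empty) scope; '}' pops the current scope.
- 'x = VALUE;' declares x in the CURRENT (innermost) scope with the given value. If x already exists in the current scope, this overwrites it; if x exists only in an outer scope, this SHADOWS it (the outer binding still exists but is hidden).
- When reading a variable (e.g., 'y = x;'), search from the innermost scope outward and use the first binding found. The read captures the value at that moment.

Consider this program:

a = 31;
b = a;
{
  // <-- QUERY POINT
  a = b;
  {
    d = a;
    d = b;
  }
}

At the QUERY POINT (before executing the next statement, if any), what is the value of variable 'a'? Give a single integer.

Step 1: declare a=31 at depth 0
Step 2: declare b=(read a)=31 at depth 0
Step 3: enter scope (depth=1)
Visible at query point: a=31 b=31

Answer: 31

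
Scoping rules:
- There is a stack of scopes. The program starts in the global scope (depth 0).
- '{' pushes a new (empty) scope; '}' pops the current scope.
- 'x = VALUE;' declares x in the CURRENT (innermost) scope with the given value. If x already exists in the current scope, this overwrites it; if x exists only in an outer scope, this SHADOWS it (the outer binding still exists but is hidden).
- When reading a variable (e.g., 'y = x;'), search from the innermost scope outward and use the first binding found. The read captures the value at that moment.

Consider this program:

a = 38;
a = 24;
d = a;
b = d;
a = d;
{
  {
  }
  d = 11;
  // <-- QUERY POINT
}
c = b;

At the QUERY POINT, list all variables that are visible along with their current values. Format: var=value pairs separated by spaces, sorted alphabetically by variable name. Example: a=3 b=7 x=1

Answer: a=24 b=24 d=11

Derivation:
Step 1: declare a=38 at depth 0
Step 2: declare a=24 at depth 0
Step 3: declare d=(read a)=24 at depth 0
Step 4: declare b=(read d)=24 at depth 0
Step 5: declare a=(read d)=24 at depth 0
Step 6: enter scope (depth=1)
Step 7: enter scope (depth=2)
Step 8: exit scope (depth=1)
Step 9: declare d=11 at depth 1
Visible at query point: a=24 b=24 d=11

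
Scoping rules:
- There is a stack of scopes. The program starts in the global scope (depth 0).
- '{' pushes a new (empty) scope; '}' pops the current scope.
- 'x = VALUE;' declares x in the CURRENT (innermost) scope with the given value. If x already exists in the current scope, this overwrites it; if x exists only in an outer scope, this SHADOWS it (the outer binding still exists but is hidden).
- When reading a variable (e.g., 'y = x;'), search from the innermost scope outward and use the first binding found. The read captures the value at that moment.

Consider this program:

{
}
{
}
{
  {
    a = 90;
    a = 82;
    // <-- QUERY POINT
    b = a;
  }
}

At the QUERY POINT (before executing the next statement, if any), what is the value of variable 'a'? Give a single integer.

Answer: 82

Derivation:
Step 1: enter scope (depth=1)
Step 2: exit scope (depth=0)
Step 3: enter scope (depth=1)
Step 4: exit scope (depth=0)
Step 5: enter scope (depth=1)
Step 6: enter scope (depth=2)
Step 7: declare a=90 at depth 2
Step 8: declare a=82 at depth 2
Visible at query point: a=82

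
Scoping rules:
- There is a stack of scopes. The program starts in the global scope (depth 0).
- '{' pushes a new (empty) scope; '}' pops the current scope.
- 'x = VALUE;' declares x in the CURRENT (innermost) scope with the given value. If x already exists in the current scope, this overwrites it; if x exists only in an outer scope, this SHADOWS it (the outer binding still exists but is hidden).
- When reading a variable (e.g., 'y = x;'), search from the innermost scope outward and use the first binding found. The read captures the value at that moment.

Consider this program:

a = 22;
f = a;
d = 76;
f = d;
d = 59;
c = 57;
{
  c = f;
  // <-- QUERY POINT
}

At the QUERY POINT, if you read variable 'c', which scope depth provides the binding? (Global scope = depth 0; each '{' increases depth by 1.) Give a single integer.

Step 1: declare a=22 at depth 0
Step 2: declare f=(read a)=22 at depth 0
Step 3: declare d=76 at depth 0
Step 4: declare f=(read d)=76 at depth 0
Step 5: declare d=59 at depth 0
Step 6: declare c=57 at depth 0
Step 7: enter scope (depth=1)
Step 8: declare c=(read f)=76 at depth 1
Visible at query point: a=22 c=76 d=59 f=76

Answer: 1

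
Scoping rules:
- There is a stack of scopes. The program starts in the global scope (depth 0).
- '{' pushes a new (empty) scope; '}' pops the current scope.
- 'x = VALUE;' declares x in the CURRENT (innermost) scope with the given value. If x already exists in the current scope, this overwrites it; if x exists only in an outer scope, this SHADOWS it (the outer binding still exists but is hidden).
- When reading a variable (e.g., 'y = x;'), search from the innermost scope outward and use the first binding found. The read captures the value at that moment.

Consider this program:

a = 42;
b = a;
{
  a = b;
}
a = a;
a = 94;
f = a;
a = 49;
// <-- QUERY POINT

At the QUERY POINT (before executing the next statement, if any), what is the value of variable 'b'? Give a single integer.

Answer: 42

Derivation:
Step 1: declare a=42 at depth 0
Step 2: declare b=(read a)=42 at depth 0
Step 3: enter scope (depth=1)
Step 4: declare a=(read b)=42 at depth 1
Step 5: exit scope (depth=0)
Step 6: declare a=(read a)=42 at depth 0
Step 7: declare a=94 at depth 0
Step 8: declare f=(read a)=94 at depth 0
Step 9: declare a=49 at depth 0
Visible at query point: a=49 b=42 f=94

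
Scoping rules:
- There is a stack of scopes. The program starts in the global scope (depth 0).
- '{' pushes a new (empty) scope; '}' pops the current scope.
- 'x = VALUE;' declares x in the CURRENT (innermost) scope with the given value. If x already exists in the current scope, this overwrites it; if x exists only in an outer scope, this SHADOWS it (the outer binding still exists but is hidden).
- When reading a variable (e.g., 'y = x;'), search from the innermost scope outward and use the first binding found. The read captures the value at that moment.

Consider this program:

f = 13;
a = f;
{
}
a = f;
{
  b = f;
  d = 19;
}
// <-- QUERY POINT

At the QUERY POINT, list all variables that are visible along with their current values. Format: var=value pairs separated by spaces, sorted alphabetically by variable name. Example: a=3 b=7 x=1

Step 1: declare f=13 at depth 0
Step 2: declare a=(read f)=13 at depth 0
Step 3: enter scope (depth=1)
Step 4: exit scope (depth=0)
Step 5: declare a=(read f)=13 at depth 0
Step 6: enter scope (depth=1)
Step 7: declare b=(read f)=13 at depth 1
Step 8: declare d=19 at depth 1
Step 9: exit scope (depth=0)
Visible at query point: a=13 f=13

Answer: a=13 f=13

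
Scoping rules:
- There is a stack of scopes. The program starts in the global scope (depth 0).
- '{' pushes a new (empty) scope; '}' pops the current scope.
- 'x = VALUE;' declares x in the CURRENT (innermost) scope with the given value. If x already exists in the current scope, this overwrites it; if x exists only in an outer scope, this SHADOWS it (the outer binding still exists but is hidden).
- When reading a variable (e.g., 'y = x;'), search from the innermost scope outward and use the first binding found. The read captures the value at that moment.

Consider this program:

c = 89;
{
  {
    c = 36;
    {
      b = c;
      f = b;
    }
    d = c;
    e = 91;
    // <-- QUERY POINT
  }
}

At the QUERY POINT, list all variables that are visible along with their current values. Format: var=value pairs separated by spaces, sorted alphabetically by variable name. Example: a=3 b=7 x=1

Step 1: declare c=89 at depth 0
Step 2: enter scope (depth=1)
Step 3: enter scope (depth=2)
Step 4: declare c=36 at depth 2
Step 5: enter scope (depth=3)
Step 6: declare b=(read c)=36 at depth 3
Step 7: declare f=(read b)=36 at depth 3
Step 8: exit scope (depth=2)
Step 9: declare d=(read c)=36 at depth 2
Step 10: declare e=91 at depth 2
Visible at query point: c=36 d=36 e=91

Answer: c=36 d=36 e=91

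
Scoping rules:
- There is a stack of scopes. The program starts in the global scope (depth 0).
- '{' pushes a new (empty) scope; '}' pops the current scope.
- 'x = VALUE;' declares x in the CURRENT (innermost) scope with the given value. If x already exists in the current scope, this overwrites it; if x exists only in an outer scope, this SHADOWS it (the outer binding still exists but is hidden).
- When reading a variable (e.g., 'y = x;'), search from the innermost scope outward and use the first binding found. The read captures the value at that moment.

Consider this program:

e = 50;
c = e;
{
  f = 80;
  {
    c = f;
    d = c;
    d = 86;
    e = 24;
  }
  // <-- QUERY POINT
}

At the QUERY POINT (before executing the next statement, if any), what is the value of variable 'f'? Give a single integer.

Step 1: declare e=50 at depth 0
Step 2: declare c=(read e)=50 at depth 0
Step 3: enter scope (depth=1)
Step 4: declare f=80 at depth 1
Step 5: enter scope (depth=2)
Step 6: declare c=(read f)=80 at depth 2
Step 7: declare d=(read c)=80 at depth 2
Step 8: declare d=86 at depth 2
Step 9: declare e=24 at depth 2
Step 10: exit scope (depth=1)
Visible at query point: c=50 e=50 f=80

Answer: 80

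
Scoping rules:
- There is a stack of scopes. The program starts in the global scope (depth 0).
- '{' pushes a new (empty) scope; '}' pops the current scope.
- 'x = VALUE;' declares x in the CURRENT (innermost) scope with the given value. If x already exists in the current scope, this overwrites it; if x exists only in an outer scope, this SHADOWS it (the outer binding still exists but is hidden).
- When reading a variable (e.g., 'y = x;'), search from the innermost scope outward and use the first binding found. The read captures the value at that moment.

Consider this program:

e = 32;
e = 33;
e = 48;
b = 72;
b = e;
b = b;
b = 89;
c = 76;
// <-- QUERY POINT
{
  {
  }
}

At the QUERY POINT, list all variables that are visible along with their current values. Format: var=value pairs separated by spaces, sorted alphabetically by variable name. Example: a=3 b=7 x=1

Answer: b=89 c=76 e=48

Derivation:
Step 1: declare e=32 at depth 0
Step 2: declare e=33 at depth 0
Step 3: declare e=48 at depth 0
Step 4: declare b=72 at depth 0
Step 5: declare b=(read e)=48 at depth 0
Step 6: declare b=(read b)=48 at depth 0
Step 7: declare b=89 at depth 0
Step 8: declare c=76 at depth 0
Visible at query point: b=89 c=76 e=48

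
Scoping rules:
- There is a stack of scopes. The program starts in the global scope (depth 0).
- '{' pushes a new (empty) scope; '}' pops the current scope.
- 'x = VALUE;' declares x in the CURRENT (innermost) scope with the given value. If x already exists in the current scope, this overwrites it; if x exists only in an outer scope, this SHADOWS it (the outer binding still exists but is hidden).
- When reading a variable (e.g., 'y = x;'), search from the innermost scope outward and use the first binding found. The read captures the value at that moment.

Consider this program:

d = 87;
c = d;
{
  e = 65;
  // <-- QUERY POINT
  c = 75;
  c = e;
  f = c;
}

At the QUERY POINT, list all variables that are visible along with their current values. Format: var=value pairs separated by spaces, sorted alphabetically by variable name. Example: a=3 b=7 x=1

Step 1: declare d=87 at depth 0
Step 2: declare c=(read d)=87 at depth 0
Step 3: enter scope (depth=1)
Step 4: declare e=65 at depth 1
Visible at query point: c=87 d=87 e=65

Answer: c=87 d=87 e=65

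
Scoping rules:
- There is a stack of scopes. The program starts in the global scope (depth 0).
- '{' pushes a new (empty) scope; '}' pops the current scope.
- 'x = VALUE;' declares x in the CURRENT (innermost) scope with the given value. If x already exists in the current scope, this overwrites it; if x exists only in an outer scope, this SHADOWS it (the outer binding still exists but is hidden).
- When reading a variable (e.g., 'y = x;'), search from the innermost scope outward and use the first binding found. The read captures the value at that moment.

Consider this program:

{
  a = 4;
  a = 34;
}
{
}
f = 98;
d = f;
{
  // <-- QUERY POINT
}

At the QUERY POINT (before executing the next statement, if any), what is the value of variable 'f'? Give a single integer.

Answer: 98

Derivation:
Step 1: enter scope (depth=1)
Step 2: declare a=4 at depth 1
Step 3: declare a=34 at depth 1
Step 4: exit scope (depth=0)
Step 5: enter scope (depth=1)
Step 6: exit scope (depth=0)
Step 7: declare f=98 at depth 0
Step 8: declare d=(read f)=98 at depth 0
Step 9: enter scope (depth=1)
Visible at query point: d=98 f=98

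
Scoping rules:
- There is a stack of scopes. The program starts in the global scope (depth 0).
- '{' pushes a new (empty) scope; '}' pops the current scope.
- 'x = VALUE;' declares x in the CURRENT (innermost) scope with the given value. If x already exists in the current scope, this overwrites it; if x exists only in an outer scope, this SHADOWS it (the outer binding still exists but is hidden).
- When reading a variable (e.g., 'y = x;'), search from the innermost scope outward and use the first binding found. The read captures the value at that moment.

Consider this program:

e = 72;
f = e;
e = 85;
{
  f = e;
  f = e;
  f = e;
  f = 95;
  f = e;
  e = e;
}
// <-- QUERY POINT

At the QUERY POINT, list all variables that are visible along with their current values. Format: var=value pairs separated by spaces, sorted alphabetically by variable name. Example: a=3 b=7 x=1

Step 1: declare e=72 at depth 0
Step 2: declare f=(read e)=72 at depth 0
Step 3: declare e=85 at depth 0
Step 4: enter scope (depth=1)
Step 5: declare f=(read e)=85 at depth 1
Step 6: declare f=(read e)=85 at depth 1
Step 7: declare f=(read e)=85 at depth 1
Step 8: declare f=95 at depth 1
Step 9: declare f=(read e)=85 at depth 1
Step 10: declare e=(read e)=85 at depth 1
Step 11: exit scope (depth=0)
Visible at query point: e=85 f=72

Answer: e=85 f=72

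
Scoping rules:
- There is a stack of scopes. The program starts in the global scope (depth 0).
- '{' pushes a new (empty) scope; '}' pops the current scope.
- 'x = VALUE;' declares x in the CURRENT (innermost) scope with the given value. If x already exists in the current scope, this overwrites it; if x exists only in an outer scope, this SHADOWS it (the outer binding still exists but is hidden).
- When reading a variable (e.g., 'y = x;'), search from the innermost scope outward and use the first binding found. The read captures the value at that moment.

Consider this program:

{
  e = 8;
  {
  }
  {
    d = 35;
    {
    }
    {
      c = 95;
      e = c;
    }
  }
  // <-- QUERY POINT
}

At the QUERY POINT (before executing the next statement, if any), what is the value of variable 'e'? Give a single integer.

Step 1: enter scope (depth=1)
Step 2: declare e=8 at depth 1
Step 3: enter scope (depth=2)
Step 4: exit scope (depth=1)
Step 5: enter scope (depth=2)
Step 6: declare d=35 at depth 2
Step 7: enter scope (depth=3)
Step 8: exit scope (depth=2)
Step 9: enter scope (depth=3)
Step 10: declare c=95 at depth 3
Step 11: declare e=(read c)=95 at depth 3
Step 12: exit scope (depth=2)
Step 13: exit scope (depth=1)
Visible at query point: e=8

Answer: 8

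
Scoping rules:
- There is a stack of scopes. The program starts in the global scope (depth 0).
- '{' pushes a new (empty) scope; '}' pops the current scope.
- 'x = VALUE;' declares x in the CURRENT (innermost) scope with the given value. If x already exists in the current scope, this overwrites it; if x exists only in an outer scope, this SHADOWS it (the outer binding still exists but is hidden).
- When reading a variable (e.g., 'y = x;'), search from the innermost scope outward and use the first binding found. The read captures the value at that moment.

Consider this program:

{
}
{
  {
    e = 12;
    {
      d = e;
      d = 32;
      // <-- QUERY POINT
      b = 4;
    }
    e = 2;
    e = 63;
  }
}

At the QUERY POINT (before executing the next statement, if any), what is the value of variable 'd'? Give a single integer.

Step 1: enter scope (depth=1)
Step 2: exit scope (depth=0)
Step 3: enter scope (depth=1)
Step 4: enter scope (depth=2)
Step 5: declare e=12 at depth 2
Step 6: enter scope (depth=3)
Step 7: declare d=(read e)=12 at depth 3
Step 8: declare d=32 at depth 3
Visible at query point: d=32 e=12

Answer: 32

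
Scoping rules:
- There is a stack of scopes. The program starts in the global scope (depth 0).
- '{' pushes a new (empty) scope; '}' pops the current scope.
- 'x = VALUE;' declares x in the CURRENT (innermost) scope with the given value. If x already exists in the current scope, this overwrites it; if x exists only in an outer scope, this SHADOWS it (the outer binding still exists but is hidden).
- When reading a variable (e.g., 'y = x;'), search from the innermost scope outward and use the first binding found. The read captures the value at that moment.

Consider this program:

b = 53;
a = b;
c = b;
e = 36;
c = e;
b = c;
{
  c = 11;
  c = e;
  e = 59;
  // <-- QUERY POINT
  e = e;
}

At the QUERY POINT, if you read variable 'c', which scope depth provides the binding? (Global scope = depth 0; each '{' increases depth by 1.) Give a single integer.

Answer: 1

Derivation:
Step 1: declare b=53 at depth 0
Step 2: declare a=(read b)=53 at depth 0
Step 3: declare c=(read b)=53 at depth 0
Step 4: declare e=36 at depth 0
Step 5: declare c=(read e)=36 at depth 0
Step 6: declare b=(read c)=36 at depth 0
Step 7: enter scope (depth=1)
Step 8: declare c=11 at depth 1
Step 9: declare c=(read e)=36 at depth 1
Step 10: declare e=59 at depth 1
Visible at query point: a=53 b=36 c=36 e=59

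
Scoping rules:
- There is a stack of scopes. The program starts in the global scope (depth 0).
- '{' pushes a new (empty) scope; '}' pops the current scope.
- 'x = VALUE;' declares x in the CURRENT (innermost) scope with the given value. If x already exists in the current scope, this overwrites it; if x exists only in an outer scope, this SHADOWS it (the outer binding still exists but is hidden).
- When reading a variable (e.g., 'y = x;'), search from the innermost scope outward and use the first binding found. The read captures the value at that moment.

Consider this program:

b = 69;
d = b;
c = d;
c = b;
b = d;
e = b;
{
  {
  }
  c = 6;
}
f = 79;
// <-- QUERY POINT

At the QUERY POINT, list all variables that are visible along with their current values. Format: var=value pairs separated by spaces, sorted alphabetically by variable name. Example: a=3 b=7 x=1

Step 1: declare b=69 at depth 0
Step 2: declare d=(read b)=69 at depth 0
Step 3: declare c=(read d)=69 at depth 0
Step 4: declare c=(read b)=69 at depth 0
Step 5: declare b=(read d)=69 at depth 0
Step 6: declare e=(read b)=69 at depth 0
Step 7: enter scope (depth=1)
Step 8: enter scope (depth=2)
Step 9: exit scope (depth=1)
Step 10: declare c=6 at depth 1
Step 11: exit scope (depth=0)
Step 12: declare f=79 at depth 0
Visible at query point: b=69 c=69 d=69 e=69 f=79

Answer: b=69 c=69 d=69 e=69 f=79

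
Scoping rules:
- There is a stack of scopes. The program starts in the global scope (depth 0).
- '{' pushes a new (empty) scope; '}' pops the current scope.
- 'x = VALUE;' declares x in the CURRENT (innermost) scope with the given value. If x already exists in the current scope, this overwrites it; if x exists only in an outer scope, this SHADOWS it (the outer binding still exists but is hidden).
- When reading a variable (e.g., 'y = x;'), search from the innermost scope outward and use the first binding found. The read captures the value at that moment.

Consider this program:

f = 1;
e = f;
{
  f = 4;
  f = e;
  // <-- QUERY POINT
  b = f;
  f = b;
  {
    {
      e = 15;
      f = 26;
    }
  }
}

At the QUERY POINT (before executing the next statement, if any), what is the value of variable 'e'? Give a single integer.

Answer: 1

Derivation:
Step 1: declare f=1 at depth 0
Step 2: declare e=(read f)=1 at depth 0
Step 3: enter scope (depth=1)
Step 4: declare f=4 at depth 1
Step 5: declare f=(read e)=1 at depth 1
Visible at query point: e=1 f=1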